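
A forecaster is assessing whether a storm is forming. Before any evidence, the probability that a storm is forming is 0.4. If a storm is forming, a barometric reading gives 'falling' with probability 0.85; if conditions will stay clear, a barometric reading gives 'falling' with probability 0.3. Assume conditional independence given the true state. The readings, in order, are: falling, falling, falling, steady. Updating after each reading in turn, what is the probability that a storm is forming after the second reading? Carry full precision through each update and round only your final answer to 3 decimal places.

After 'falling': P(storm) = 0.85·0.4000 / (0.85·0.4000 + 0.3·0.6000) ≈ 0.6538
After 'falling': P(storm) = 0.85·0.6538 / (0.85·0.6538 + 0.3·0.3462) ≈ 0.8426

0.843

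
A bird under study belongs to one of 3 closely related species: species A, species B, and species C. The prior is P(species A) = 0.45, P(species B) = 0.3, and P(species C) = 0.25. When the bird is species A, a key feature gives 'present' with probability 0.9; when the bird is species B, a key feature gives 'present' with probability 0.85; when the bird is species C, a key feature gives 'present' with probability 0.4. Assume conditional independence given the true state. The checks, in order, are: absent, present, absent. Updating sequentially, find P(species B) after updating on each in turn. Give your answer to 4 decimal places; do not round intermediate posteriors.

After 'absent': normaliser = 0.1·0.4500 + 0.15·0.3000 + 0.6·0.2500; P(species A) ≈ 0.1875, P(species B) ≈ 0.1875, P(species C) ≈ 0.6250
After 'present': normaliser = 0.9·0.1875 + 0.85·0.1875 + 0.4·0.6250; P(species A) ≈ 0.2919, P(species B) ≈ 0.2757, P(species C) ≈ 0.4324
After 'absent': normaliser = 0.1·0.2919 + 0.15·0.2757 + 0.6·0.4324; P(species A) ≈ 0.0885, P(species B) ≈ 0.1253, P(species C) ≈ 0.7862

0.1253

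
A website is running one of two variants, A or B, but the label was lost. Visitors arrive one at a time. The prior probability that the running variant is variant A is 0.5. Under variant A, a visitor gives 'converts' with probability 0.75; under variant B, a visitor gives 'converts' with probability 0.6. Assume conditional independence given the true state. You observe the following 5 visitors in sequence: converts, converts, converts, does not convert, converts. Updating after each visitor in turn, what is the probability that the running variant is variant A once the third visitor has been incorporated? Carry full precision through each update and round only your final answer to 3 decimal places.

0.661

Each posterior becomes the prior for the next update.
After 'converts': P(A) = 0.75·0.5000 / (0.75·0.5000 + 0.6·0.5000) ≈ 0.5556
After 'converts': P(A) = 0.75·0.5556 / (0.75·0.5556 + 0.6·0.4444) ≈ 0.6098
After 'converts': P(A) = 0.75·0.6098 / (0.75·0.6098 + 0.6·0.3902) ≈ 0.6614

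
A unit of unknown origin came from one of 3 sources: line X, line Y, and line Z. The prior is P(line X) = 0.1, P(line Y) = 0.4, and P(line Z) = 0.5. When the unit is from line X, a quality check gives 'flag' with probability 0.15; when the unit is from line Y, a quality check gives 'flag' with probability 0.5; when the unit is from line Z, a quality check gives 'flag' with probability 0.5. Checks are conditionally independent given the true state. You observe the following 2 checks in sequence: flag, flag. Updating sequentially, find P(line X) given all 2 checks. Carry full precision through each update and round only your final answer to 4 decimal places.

After 'flag': normaliser = 0.15·0.1000 + 0.5·0.4000 + 0.5·0.5000; P(line X) ≈ 0.0323, P(line Y) ≈ 0.4301, P(line Z) ≈ 0.5376
After 'flag': normaliser = 0.15·0.0323 + 0.5·0.4301 + 0.5·0.5376; P(line X) ≈ 0.0099, P(line Y) ≈ 0.4400, P(line Z) ≈ 0.5501

0.0099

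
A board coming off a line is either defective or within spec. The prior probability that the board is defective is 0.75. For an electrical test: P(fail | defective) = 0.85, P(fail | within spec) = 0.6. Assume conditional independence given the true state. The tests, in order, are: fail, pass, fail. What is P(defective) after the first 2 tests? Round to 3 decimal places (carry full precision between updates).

After 'fail': P(defective) = 0.85·0.7500 / (0.85·0.7500 + 0.6·0.2500) ≈ 0.8095
After 'pass': P(defective) = 0.15·0.8095 / (0.15·0.8095 + 0.4·0.1905) ≈ 0.6145

0.614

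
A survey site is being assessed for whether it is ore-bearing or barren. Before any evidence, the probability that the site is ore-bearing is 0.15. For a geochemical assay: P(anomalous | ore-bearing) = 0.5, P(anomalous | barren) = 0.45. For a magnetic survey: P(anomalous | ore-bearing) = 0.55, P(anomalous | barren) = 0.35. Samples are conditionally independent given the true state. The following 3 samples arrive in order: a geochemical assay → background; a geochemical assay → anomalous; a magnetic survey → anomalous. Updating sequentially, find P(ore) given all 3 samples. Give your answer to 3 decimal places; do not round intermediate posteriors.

After a geochemical assay='background': P(ore) = 0.5·0.1500 / (0.5·0.1500 + 0.55·0.8500) ≈ 0.1382
After a geochemical assay='anomalous': P(ore) = 0.5·0.1382 / (0.5·0.1382 + 0.45·0.8618) ≈ 0.1513
After a magnetic survey='anomalous': P(ore) = 0.55·0.1513 / (0.55·0.1513 + 0.35·0.8487) ≈ 0.2188

0.219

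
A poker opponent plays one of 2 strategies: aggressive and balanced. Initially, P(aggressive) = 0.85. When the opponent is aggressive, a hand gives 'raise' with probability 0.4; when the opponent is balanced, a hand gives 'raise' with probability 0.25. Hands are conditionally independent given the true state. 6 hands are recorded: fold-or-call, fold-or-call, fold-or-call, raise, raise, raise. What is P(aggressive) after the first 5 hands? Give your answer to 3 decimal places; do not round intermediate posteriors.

After 'fold-or-call': P(aggressive) = 0.6·0.8500 / (0.6·0.8500 + 0.75·0.1500) ≈ 0.8193
After 'fold-or-call': P(aggressive) = 0.6·0.8193 / (0.6·0.8193 + 0.75·0.1807) ≈ 0.7839
After 'fold-or-call': P(aggressive) = 0.6·0.7839 / (0.6·0.7839 + 0.75·0.2161) ≈ 0.7437
After 'raise': P(aggressive) = 0.4·0.7437 / (0.4·0.7437 + 0.25·0.2563) ≈ 0.8228
After 'raise': P(aggressive) = 0.4·0.8228 / (0.4·0.8228 + 0.25·0.1772) ≈ 0.8813

0.881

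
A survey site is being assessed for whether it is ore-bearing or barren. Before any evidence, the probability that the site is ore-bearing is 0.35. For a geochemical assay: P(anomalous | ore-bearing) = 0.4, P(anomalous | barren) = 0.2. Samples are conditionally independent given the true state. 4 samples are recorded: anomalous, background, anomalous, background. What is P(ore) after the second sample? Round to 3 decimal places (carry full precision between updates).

0.447

Apply Bayes' rule sequentially, carrying P(ore) forward.
After 'anomalous': P(ore) = 0.4·0.3500 / (0.4·0.3500 + 0.2·0.6500) ≈ 0.5185
After 'background': P(ore) = 0.6·0.5185 / (0.6·0.5185 + 0.8·0.4815) ≈ 0.4468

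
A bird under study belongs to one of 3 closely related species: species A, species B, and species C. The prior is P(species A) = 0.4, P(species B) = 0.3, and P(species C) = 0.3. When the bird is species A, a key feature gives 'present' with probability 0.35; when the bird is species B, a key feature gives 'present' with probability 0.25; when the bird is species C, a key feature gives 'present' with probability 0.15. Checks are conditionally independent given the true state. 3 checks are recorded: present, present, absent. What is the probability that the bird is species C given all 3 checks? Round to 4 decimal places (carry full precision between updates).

0.1111

After 'present': normaliser = 0.35·0.4000 + 0.25·0.3000 + 0.15·0.3000; P(species A) ≈ 0.5385, P(species B) ≈ 0.2885, P(species C) ≈ 0.1731
After 'present': normaliser = 0.35·0.5385 + 0.25·0.2885 + 0.15·0.1731; P(species A) ≈ 0.6577, P(species B) ≈ 0.2517, P(species C) ≈ 0.0906
After 'absent': normaliser = 0.65·0.6577 + 0.75·0.2517 + 0.85·0.0906; P(species A) ≈ 0.6167, P(species B) ≈ 0.2723, P(species C) ≈ 0.1111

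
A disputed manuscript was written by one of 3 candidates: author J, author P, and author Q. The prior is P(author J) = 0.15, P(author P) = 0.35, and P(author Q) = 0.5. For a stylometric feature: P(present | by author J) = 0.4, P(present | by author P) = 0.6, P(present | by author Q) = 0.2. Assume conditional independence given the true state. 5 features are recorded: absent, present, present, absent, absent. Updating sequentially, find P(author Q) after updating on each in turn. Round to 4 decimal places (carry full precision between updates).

0.4360

Apply Bayes' rule sequentially, carrying P(author Q) forward.
After 'absent': normaliser = 0.6·0.1500 + 0.4·0.3500 + 0.8·0.5000; P(author J) ≈ 0.1429, P(author P) ≈ 0.2222, P(author Q) ≈ 0.6349
After 'present': normaliser = 0.4·0.1429 + 0.6·0.2222 + 0.2·0.6349; P(author J) ≈ 0.1800, P(author P) ≈ 0.4200, P(author Q) ≈ 0.4000
After 'present': normaliser = 0.4·0.1800 + 0.6·0.4200 + 0.2·0.4000; P(author J) ≈ 0.1782, P(author P) ≈ 0.6238, P(author Q) ≈ 0.1980
After 'absent': normaliser = 0.6·0.1782 + 0.4·0.6238 + 0.8·0.1980; P(author J) ≈ 0.2077, P(author P) ≈ 0.4846, P(author Q) ≈ 0.3077
After 'absent': normaliser = 0.6·0.2077 + 0.4·0.4846 + 0.8·0.3077; P(author J) ≈ 0.2207, P(author P) ≈ 0.3433, P(author Q) ≈ 0.4360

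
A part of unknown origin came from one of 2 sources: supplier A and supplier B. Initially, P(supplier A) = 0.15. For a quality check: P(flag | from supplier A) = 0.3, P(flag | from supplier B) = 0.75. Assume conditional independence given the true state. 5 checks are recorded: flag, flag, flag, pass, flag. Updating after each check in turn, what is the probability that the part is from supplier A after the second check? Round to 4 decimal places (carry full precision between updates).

0.0275

Each posterior becomes the prior for the next update.
After 'flag': P(supplier A) = 0.3·0.1500 / (0.3·0.1500 + 0.75·0.8500) ≈ 0.0659
After 'flag': P(supplier A) = 0.3·0.0659 / (0.3·0.0659 + 0.75·0.9341) ≈ 0.0275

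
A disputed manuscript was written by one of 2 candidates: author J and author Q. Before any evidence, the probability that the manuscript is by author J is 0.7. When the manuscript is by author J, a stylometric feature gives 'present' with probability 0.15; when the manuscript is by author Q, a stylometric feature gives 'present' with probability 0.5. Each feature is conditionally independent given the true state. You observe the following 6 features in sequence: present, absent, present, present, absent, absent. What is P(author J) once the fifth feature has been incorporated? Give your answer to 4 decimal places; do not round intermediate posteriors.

After 'present': P(author J) = 0.15·0.7000 / (0.15·0.7000 + 0.5·0.3000) ≈ 0.4118
After 'absent': P(author J) = 0.85·0.4118 / (0.85·0.4118 + 0.5·0.5882) ≈ 0.5434
After 'present': P(author J) = 0.15·0.5434 / (0.15·0.5434 + 0.5·0.4566) ≈ 0.2631
After 'present': P(author J) = 0.15·0.2631 / (0.15·0.2631 + 0.5·0.7369) ≈ 0.0967
After 'absent': P(author J) = 0.85·0.0967 / (0.85·0.0967 + 0.5·0.9033) ≈ 0.1540

0.1540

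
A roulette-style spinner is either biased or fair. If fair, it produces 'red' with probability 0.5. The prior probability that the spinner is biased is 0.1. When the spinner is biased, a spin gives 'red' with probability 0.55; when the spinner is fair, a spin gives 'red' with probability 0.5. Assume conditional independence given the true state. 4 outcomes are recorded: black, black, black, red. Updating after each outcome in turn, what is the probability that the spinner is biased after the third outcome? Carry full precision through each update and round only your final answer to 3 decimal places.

Apply Bayes' rule sequentially, carrying P(biased) forward.
After 'black': P(biased) = 0.45·0.1000 / (0.45·0.1000 + 0.5·0.9000) ≈ 0.0909
After 'black': P(biased) = 0.45·0.0909 / (0.45·0.0909 + 0.5·0.9091) ≈ 0.0826
After 'black': P(biased) = 0.45·0.0826 / (0.45·0.0826 + 0.5·0.9174) ≈ 0.0749

0.075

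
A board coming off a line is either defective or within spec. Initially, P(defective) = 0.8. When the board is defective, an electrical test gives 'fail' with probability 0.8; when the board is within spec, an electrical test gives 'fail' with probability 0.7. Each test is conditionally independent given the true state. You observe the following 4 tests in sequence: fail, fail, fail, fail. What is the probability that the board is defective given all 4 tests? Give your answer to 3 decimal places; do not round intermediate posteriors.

0.872

After 'fail': P(defective) = 0.8·0.8000 / (0.8·0.8000 + 0.7·0.2000) ≈ 0.8205
After 'fail': P(defective) = 0.8·0.8205 / (0.8·0.8205 + 0.7·0.1795) ≈ 0.8393
After 'fail': P(defective) = 0.8·0.8393 / (0.8·0.8393 + 0.7·0.1607) ≈ 0.8565
After 'fail': P(defective) = 0.8·0.8565 / (0.8·0.8565 + 0.7·0.1435) ≈ 0.8722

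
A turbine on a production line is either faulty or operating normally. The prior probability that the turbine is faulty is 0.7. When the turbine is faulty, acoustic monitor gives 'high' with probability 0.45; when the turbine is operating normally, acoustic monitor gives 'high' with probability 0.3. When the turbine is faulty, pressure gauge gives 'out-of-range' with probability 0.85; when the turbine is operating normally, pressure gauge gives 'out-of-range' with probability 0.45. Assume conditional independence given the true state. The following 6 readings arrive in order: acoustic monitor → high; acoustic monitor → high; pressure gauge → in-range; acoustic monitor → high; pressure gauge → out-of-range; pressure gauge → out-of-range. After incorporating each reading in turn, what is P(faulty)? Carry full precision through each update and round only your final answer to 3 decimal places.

Apply Bayes' rule sequentially, carrying P(faulty) forward.
After acoustic monitor='high': P(faulty) = 0.45·0.7000 / (0.45·0.7000 + 0.3·0.3000) ≈ 0.7778
After acoustic monitor='high': P(faulty) = 0.45·0.7778 / (0.45·0.7778 + 0.3·0.2222) ≈ 0.8400
After pressure gauge='in-range': P(faulty) = 0.15·0.8400 / (0.15·0.8400 + 0.55·0.1600) ≈ 0.5888
After acoustic monitor='high': P(faulty) = 0.45·0.5888 / (0.45·0.5888 + 0.3·0.4112) ≈ 0.6823
After pressure gauge='out-of-range': P(faulty) = 0.85·0.6823 / (0.85·0.6823 + 0.45·0.3177) ≈ 0.8022
After pressure gauge='out-of-range': P(faulty) = 0.85·0.8022 / (0.85·0.8022 + 0.45·0.1978) ≈ 0.8846

0.885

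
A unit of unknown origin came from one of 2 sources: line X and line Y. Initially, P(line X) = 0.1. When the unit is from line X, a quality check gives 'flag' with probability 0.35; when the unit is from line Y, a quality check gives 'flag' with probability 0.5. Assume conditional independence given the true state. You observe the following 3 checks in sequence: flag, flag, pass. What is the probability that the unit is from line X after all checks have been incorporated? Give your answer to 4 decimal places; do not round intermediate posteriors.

After 'flag': P(line X) = 0.35·0.1000 / (0.35·0.1000 + 0.5·0.9000) ≈ 0.0722
After 'flag': P(line X) = 0.35·0.0722 / (0.35·0.0722 + 0.5·0.9278) ≈ 0.0516
After 'pass': P(line X) = 0.65·0.0516 / (0.65·0.0516 + 0.5·0.9484) ≈ 0.0661

0.0661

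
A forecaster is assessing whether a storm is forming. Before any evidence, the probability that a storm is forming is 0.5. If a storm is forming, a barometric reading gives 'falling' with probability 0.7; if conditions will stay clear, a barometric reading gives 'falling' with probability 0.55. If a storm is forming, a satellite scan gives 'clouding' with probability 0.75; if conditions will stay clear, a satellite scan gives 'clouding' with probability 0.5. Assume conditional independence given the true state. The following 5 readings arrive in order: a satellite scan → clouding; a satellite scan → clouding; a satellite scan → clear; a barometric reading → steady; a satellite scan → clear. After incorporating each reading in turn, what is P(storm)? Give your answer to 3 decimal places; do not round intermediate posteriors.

Apply Bayes' rule sequentially, carrying P(storm) forward.
After a satellite scan='clouding': P(storm) = 0.75·0.5000 / (0.75·0.5000 + 0.5·0.5000) ≈ 0.6000
After a satellite scan='clouding': P(storm) = 0.75·0.6000 / (0.75·0.6000 + 0.5·0.4000) ≈ 0.6923
After a satellite scan='clear': P(storm) = 0.25·0.6923 / (0.25·0.6923 + 0.5·0.3077) ≈ 0.5294
After a barometric reading='steady': P(storm) = 0.3·0.5294 / (0.3·0.5294 + 0.45·0.4706) ≈ 0.4286
After a satellite scan='clear': P(storm) = 0.25·0.4286 / (0.25·0.4286 + 0.5·0.5714) ≈ 0.2727

0.273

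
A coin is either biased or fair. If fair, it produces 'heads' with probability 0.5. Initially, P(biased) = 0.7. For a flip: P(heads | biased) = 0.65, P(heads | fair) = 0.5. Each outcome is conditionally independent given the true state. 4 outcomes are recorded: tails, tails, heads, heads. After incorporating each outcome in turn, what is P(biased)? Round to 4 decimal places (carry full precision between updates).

0.6590

Each posterior becomes the prior for the next update.
After 'tails': P(biased) = 0.35·0.7000 / (0.35·0.7000 + 0.5·0.3000) ≈ 0.6203
After 'tails': P(biased) = 0.35·0.6203 / (0.35·0.6203 + 0.5·0.3797) ≈ 0.5334
After 'heads': P(biased) = 0.65·0.5334 / (0.65·0.5334 + 0.5·0.4666) ≈ 0.5978
After 'heads': P(biased) = 0.65·0.5978 / (0.65·0.5978 + 0.5·0.4022) ≈ 0.6590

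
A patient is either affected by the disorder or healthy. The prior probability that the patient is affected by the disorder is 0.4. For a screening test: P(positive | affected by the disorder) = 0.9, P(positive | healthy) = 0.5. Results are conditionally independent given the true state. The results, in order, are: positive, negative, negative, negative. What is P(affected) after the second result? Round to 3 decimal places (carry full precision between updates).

0.194

Each posterior becomes the prior for the next update.
After 'positive': P(affected) = 0.9·0.4000 / (0.9·0.4000 + 0.5·0.6000) ≈ 0.5455
After 'negative': P(affected) = 0.1·0.5455 / (0.1·0.5455 + 0.5·0.4545) ≈ 0.1935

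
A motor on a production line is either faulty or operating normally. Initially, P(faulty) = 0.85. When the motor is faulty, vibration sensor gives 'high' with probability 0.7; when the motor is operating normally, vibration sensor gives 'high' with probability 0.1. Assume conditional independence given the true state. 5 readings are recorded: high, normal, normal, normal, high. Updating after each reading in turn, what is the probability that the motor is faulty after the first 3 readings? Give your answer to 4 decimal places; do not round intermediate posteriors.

After 'high': P(faulty) = 0.7·0.8500 / (0.7·0.8500 + 0.1·0.1500) ≈ 0.9754
After 'normal': P(faulty) = 0.3·0.9754 / (0.3·0.9754 + 0.9·0.0246) ≈ 0.9297
After 'normal': P(faulty) = 0.3·0.9297 / (0.3·0.9297 + 0.9·0.0703) ≈ 0.8151

0.8151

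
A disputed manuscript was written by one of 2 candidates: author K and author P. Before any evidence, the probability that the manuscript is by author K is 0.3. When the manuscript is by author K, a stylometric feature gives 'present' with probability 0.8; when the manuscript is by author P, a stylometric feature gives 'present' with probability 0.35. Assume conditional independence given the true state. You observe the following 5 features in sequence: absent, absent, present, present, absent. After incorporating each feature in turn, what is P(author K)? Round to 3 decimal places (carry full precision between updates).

After 'absent': P(author K) = 0.2·0.3000 / (0.2·0.3000 + 0.65·0.7000) ≈ 0.1165
After 'absent': P(author K) = 0.2·0.1165 / (0.2·0.1165 + 0.65·0.8835) ≈ 0.0390
After 'present': P(author K) = 0.8·0.0390 / (0.8·0.0390 + 0.35·0.9610) ≈ 0.0849
After 'present': P(author K) = 0.8·0.0849 / (0.8·0.0849 + 0.35·0.9151) ≈ 0.1749
After 'absent': P(author K) = 0.2·0.1749 / (0.2·0.1749 + 0.65·0.8251) ≈ 0.0612

0.061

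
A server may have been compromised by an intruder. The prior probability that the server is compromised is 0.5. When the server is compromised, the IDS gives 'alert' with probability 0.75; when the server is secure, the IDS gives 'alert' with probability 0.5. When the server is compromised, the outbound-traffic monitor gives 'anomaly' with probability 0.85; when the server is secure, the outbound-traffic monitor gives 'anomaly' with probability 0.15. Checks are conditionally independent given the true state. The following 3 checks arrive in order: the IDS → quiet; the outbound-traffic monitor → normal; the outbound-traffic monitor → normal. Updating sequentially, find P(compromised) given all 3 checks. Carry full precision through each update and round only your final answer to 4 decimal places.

0.0153

After the IDS='quiet': P(compromised) = 0.25·0.5000 / (0.25·0.5000 + 0.5·0.5000) ≈ 0.3333
After the outbound-traffic monitor='normal': P(compromised) = 0.15·0.3333 / (0.15·0.3333 + 0.85·0.6667) ≈ 0.0811
After the outbound-traffic monitor='normal': P(compromised) = 0.15·0.0811 / (0.15·0.0811 + 0.85·0.9189) ≈ 0.0153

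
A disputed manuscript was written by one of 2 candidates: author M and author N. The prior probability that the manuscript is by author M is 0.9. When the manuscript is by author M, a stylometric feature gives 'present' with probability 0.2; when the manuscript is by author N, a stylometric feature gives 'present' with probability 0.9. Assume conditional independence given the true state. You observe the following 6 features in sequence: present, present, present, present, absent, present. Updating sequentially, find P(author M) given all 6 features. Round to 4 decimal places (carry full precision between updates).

After 'present': P(author M) = 0.2·0.9000 / (0.2·0.9000 + 0.9·0.1000) ≈ 0.6667
After 'present': P(author M) = 0.2·0.6667 / (0.2·0.6667 + 0.9·0.3333) ≈ 0.3077
After 'present': P(author M) = 0.2·0.3077 / (0.2·0.3077 + 0.9·0.6923) ≈ 0.0899
After 'present': P(author M) = 0.2·0.0899 / (0.2·0.0899 + 0.9·0.9101) ≈ 0.0215
After 'absent': P(author M) = 0.8·0.0215 / (0.8·0.0215 + 0.1·0.9785) ≈ 0.1494
After 'present': P(author M) = 0.2·0.1494 / (0.2·0.1494 + 0.9·0.8506) ≈ 0.0376

0.0376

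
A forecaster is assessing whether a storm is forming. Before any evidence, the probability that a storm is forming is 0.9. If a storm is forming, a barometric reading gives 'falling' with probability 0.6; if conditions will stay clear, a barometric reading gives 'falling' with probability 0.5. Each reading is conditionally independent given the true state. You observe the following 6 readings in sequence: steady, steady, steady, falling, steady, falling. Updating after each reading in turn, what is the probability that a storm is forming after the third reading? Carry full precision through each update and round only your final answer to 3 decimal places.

0.822

After 'steady': P(storm) = 0.4·0.9000 / (0.4·0.9000 + 0.5·0.1000) ≈ 0.8780
After 'steady': P(storm) = 0.4·0.8780 / (0.4·0.8780 + 0.5·0.1220) ≈ 0.8521
After 'steady': P(storm) = 0.4·0.8521 / (0.4·0.8521 + 0.5·0.1479) ≈ 0.8217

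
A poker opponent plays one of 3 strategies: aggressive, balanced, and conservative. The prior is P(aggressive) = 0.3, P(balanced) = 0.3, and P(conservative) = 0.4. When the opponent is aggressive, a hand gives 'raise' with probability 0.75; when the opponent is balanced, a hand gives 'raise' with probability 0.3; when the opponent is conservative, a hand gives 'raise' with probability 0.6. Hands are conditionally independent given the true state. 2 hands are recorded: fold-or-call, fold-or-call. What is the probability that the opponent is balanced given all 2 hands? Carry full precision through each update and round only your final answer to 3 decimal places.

0.640

After 'fold-or-call': normaliser = 0.25·0.3000 + 0.7·0.3000 + 0.4·0.4000; P(aggressive) ≈ 0.1685, P(balanced) ≈ 0.4719, P(conservative) ≈ 0.3596
After 'fold-or-call': normaliser = 0.25·0.1685 + 0.7·0.4719 + 0.4·0.3596; P(aggressive) ≈ 0.0816, P(balanced) ≈ 0.6398, P(conservative) ≈ 0.2786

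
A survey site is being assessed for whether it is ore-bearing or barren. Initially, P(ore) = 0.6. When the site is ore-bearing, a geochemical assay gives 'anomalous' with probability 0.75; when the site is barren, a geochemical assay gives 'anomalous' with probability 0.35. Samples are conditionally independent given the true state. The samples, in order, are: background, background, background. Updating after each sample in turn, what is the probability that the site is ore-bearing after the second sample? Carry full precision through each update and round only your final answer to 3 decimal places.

0.182

After 'background': P(ore) = 0.25·0.6000 / (0.25·0.6000 + 0.65·0.4000) ≈ 0.3659
After 'background': P(ore) = 0.25·0.3659 / (0.25·0.3659 + 0.65·0.6341) ≈ 0.1816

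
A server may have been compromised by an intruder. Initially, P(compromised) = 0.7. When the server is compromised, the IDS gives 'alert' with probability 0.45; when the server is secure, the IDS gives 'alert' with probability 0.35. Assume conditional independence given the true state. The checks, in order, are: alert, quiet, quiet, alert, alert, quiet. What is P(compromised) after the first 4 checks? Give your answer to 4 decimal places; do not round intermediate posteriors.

0.7342

After 'alert': P(compromised) = 0.45·0.7000 / (0.45·0.7000 + 0.35·0.3000) ≈ 0.7500
After 'quiet': P(compromised) = 0.55·0.7500 / (0.55·0.7500 + 0.65·0.2500) ≈ 0.7174
After 'quiet': P(compromised) = 0.55·0.7174 / (0.55·0.7174 + 0.65·0.2826) ≈ 0.6823
After 'alert': P(compromised) = 0.45·0.6823 / (0.45·0.6823 + 0.35·0.3177) ≈ 0.7342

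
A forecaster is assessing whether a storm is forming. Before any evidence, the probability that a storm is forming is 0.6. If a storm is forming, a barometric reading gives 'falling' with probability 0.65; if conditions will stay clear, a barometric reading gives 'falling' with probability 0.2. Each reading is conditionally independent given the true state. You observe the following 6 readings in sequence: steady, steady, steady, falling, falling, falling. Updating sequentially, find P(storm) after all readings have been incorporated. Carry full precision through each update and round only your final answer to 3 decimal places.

0.812

Apply Bayes' rule sequentially, carrying P(storm) forward.
After 'steady': P(storm) = 0.35·0.6000 / (0.35·0.6000 + 0.8·0.4000) ≈ 0.3962
After 'steady': P(storm) = 0.35·0.3962 / (0.35·0.3962 + 0.8·0.6038) ≈ 0.2231
After 'steady': P(storm) = 0.35·0.2231 / (0.35·0.2231 + 0.8·0.7769) ≈ 0.1116
After 'falling': P(storm) = 0.65·0.1116 / (0.65·0.1116 + 0.2·0.8884) ≈ 0.2899
After 'falling': P(storm) = 0.65·0.2899 / (0.65·0.2899 + 0.2·0.7101) ≈ 0.5702
After 'falling': P(storm) = 0.65·0.5702 / (0.65·0.5702 + 0.2·0.4298) ≈ 0.8117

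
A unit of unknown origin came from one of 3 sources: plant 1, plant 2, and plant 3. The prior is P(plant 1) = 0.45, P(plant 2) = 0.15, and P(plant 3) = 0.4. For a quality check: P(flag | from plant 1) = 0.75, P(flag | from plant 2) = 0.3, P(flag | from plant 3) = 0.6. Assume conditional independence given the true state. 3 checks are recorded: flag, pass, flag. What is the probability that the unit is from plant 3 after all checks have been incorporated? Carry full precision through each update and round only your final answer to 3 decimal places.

Each posterior becomes the prior for the next update.
After 'flag': normaliser = 0.75·0.4500 + 0.3·0.1500 + 0.6·0.4000; P(plant 1) ≈ 0.5422, P(plant 2) ≈ 0.0723, P(plant 3) ≈ 0.3855
After 'pass': normaliser = 0.25·0.5422 + 0.7·0.0723 + 0.4·0.3855; P(plant 1) ≈ 0.3982, P(plant 2) ≈ 0.1487, P(plant 3) ≈ 0.4531
After 'flag': normaliser = 0.75·0.3982 + 0.3·0.1487 + 0.6·0.4531; P(plant 1) ≈ 0.4855, P(plant 2) ≈ 0.0725, P(plant 3) ≈ 0.4420

0.442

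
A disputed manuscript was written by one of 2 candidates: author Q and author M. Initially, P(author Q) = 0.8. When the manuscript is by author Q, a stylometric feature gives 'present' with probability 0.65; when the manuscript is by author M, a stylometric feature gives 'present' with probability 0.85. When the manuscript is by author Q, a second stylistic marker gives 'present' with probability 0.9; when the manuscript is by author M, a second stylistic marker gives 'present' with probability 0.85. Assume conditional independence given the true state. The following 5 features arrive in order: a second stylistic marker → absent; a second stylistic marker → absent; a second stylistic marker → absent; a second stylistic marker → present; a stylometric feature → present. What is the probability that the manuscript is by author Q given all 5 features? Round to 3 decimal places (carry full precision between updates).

0.490

After a second stylistic marker='absent': P(author Q) = 0.1·0.8000 / (0.1·0.8000 + 0.15·0.2000) ≈ 0.7273
After a second stylistic marker='absent': P(author Q) = 0.1·0.7273 / (0.1·0.7273 + 0.15·0.2727) ≈ 0.6400
After a second stylistic marker='absent': P(author Q) = 0.1·0.6400 / (0.1·0.6400 + 0.15·0.3600) ≈ 0.5424
After a second stylistic marker='present': P(author Q) = 0.9·0.5424 / (0.9·0.5424 + 0.85·0.4576) ≈ 0.5565
After a stylometric feature='present': P(author Q) = 0.65·0.5565 / (0.65·0.5565 + 0.85·0.4435) ≈ 0.4897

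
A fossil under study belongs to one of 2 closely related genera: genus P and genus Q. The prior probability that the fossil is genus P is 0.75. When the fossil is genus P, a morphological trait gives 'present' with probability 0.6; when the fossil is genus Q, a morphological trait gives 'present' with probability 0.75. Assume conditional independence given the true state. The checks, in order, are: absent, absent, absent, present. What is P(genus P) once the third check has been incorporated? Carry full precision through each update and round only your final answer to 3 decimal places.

0.925

After 'absent': P(genus P) = 0.4·0.7500 / (0.4·0.7500 + 0.25·0.2500) ≈ 0.8276
After 'absent': P(genus P) = 0.4·0.8276 / (0.4·0.8276 + 0.25·0.1724) ≈ 0.8848
After 'absent': P(genus P) = 0.4·0.8848 / (0.4·0.8848 + 0.25·0.1152) ≈ 0.9247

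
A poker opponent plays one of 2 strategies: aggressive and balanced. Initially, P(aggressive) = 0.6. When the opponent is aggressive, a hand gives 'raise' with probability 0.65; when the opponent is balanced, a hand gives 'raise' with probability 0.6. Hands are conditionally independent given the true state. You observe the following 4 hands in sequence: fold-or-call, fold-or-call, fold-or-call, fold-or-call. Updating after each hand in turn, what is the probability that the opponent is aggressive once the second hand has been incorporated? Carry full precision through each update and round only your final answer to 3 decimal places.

After 'fold-or-call': P(aggressive) = 0.35·0.6000 / (0.35·0.6000 + 0.4·0.4000) ≈ 0.5676
After 'fold-or-call': P(aggressive) = 0.35·0.5676 / (0.35·0.5676 + 0.4·0.4324) ≈ 0.5345

0.535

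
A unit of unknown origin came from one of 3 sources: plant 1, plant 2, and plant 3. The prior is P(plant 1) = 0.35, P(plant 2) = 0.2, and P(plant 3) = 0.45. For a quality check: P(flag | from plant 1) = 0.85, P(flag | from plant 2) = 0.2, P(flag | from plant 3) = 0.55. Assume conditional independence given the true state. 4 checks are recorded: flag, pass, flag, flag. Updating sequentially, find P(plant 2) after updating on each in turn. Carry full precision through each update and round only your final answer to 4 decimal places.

0.0190

Apply Bayes' rule sequentially, carrying P(plant 2) forward.
After 'flag': normaliser = 0.85·0.3500 + 0.2·0.2000 + 0.55·0.4500; P(plant 1) ≈ 0.5085, P(plant 2) ≈ 0.0684, P(plant 3) ≈ 0.4231
After 'pass': normaliser = 0.15·0.5085 + 0.8·0.0684 + 0.45·0.4231; P(plant 1) ≈ 0.2374, P(plant 2) ≈ 0.1702, P(plant 3) ≈ 0.5924
After 'flag': normaliser = 0.85·0.2374 + 0.2·0.1702 + 0.55·0.5924; P(plant 1) ≈ 0.3592, P(plant 2) ≈ 0.0606, P(plant 3) ≈ 0.5801
After 'flag': normaliser = 0.85·0.3592 + 0.2·0.0606 + 0.55·0.5801; P(plant 1) ≈ 0.4797, P(plant 2) ≈ 0.0190, P(plant 3) ≈ 0.5013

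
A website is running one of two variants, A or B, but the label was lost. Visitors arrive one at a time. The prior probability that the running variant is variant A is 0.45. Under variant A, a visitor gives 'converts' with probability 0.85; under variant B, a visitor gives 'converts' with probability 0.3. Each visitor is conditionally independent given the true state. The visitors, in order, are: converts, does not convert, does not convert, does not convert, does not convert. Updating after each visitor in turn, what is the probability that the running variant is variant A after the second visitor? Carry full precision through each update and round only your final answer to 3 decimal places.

Apply Bayes' rule sequentially, carrying P(A) forward.
After 'converts': P(A) = 0.85·0.4500 / (0.85·0.4500 + 0.3·0.5500) ≈ 0.6986
After 'does not convert': P(A) = 0.15·0.6986 / (0.15·0.6986 + 0.7·0.3014) ≈ 0.3319

0.332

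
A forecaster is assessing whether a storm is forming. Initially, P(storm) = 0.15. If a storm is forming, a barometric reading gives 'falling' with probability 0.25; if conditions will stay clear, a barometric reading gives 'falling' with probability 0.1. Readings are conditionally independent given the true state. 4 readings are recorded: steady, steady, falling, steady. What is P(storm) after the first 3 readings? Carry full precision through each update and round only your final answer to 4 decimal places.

0.2345

After 'steady': P(storm) = 0.75·0.1500 / (0.75·0.1500 + 0.9·0.8500) ≈ 0.1282
After 'steady': P(storm) = 0.75·0.1282 / (0.75·0.1282 + 0.9·0.8718) ≈ 0.1092
After 'falling': P(storm) = 0.25·0.1092 / (0.25·0.1092 + 0.1·0.8908) ≈ 0.2345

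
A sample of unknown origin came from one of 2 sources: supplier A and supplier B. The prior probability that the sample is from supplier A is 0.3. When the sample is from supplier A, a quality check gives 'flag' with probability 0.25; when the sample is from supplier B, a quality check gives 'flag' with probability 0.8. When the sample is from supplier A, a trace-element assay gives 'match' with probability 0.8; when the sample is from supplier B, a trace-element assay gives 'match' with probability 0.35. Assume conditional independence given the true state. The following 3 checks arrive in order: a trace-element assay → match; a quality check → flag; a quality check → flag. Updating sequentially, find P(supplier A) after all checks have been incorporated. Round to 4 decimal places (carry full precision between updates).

0.0873

After a trace-element assay='match': P(supplier A) = 0.8·0.3000 / (0.8·0.3000 + 0.35·0.7000) ≈ 0.4948
After a quality check='flag': P(supplier A) = 0.25·0.4948 / (0.25·0.4948 + 0.8·0.5052) ≈ 0.2344
After a quality check='flag': P(supplier A) = 0.25·0.2344 / (0.25·0.2344 + 0.8·0.7656) ≈ 0.0873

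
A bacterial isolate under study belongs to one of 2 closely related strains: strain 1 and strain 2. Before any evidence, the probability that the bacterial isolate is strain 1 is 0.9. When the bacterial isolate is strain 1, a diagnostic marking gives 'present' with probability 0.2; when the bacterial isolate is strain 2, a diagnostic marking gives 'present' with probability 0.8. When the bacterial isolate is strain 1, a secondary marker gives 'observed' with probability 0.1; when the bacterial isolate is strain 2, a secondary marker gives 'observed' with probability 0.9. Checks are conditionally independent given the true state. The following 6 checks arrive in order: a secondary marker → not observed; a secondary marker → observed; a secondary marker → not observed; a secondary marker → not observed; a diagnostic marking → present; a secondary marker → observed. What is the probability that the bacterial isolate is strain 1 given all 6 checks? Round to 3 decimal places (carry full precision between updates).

0.953

After a secondary marker='not observed': P(strain 1) = 0.9·0.9000 / (0.9·0.9000 + 0.1·0.1000) ≈ 0.9878
After a secondary marker='observed': P(strain 1) = 0.1·0.9878 / (0.1·0.9878 + 0.9·0.0122) ≈ 0.9000
After a secondary marker='not observed': P(strain 1) = 0.9·0.9000 / (0.9·0.9000 + 0.1·0.1000) ≈ 0.9878
After a secondary marker='not observed': P(strain 1) = 0.9·0.9878 / (0.9·0.9878 + 0.1·0.0122) ≈ 0.9986
After a diagnostic marking='present': P(strain 1) = 0.2·0.9986 / (0.2·0.9986 + 0.8·0.0014) ≈ 0.9945
After a secondary marker='observed': P(strain 1) = 0.1·0.9945 / (0.1·0.9945 + 0.9·0.0055) ≈ 0.9529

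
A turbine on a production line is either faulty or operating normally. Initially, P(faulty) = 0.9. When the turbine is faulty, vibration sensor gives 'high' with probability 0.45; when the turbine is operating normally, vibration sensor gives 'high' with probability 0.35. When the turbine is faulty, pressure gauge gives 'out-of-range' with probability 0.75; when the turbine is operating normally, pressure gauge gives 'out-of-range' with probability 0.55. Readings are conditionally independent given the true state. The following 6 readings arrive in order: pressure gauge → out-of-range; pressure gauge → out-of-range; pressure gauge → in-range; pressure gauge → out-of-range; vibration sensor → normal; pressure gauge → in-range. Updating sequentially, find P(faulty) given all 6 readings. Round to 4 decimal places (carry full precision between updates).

0.8563

After pressure gauge='out-of-range': P(faulty) = 0.75·0.9000 / (0.75·0.9000 + 0.55·0.1000) ≈ 0.9247
After pressure gauge='out-of-range': P(faulty) = 0.75·0.9247 / (0.75·0.9247 + 0.55·0.0753) ≈ 0.9436
After pressure gauge='in-range': P(faulty) = 0.25·0.9436 / (0.25·0.9436 + 0.45·0.0564) ≈ 0.9029
After pressure gauge='out-of-range': P(faulty) = 0.75·0.9029 / (0.75·0.9029 + 0.55·0.0971) ≈ 0.9269
After vibration sensor='normal': P(faulty) = 0.55·0.9269 / (0.55·0.9269 + 0.65·0.0731) ≈ 0.9147
After pressure gauge='in-range': P(faulty) = 0.25·0.9147 / (0.25·0.9147 + 0.45·0.0853) ≈ 0.8563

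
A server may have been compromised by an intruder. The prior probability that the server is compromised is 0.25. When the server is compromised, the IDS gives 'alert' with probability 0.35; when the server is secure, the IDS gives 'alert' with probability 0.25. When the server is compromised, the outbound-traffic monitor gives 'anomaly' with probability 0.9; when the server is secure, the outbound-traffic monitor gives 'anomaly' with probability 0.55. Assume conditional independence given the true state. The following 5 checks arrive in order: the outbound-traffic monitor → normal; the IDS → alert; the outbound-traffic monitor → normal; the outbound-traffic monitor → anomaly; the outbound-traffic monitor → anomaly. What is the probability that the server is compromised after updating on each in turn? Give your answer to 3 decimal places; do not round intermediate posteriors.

Apply Bayes' rule sequentially, carrying P(compromised) forward.
After the outbound-traffic monitor='normal': P(compromised) = 0.1·0.2500 / (0.1·0.2500 + 0.45·0.7500) ≈ 0.0690
After the IDS='alert': P(compromised) = 0.35·0.0690 / (0.35·0.0690 + 0.25·0.9310) ≈ 0.0940
After the outbound-traffic monitor='normal': P(compromised) = 0.1·0.0940 / (0.1·0.0940 + 0.45·0.9060) ≈ 0.0225
After the outbound-traffic monitor='anomaly': P(compromised) = 0.9·0.0225 / (0.9·0.0225 + 0.55·0.9775) ≈ 0.0363
After the outbound-traffic monitor='anomaly': P(compromised) = 0.9·0.0363 / (0.9·0.0363 + 0.55·0.9637) ≈ 0.0581

0.058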